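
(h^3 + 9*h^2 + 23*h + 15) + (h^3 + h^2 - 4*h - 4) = 2*h^3 + 10*h^2 + 19*h + 11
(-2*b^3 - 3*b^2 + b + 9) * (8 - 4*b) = 8*b^4 - 4*b^3 - 28*b^2 - 28*b + 72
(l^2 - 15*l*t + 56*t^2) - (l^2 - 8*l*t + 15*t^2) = -7*l*t + 41*t^2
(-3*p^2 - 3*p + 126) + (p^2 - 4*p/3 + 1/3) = -2*p^2 - 13*p/3 + 379/3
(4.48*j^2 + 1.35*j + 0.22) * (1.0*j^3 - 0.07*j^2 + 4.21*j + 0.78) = 4.48*j^5 + 1.0364*j^4 + 18.9863*j^3 + 9.1625*j^2 + 1.9792*j + 0.1716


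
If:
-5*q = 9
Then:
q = -9/5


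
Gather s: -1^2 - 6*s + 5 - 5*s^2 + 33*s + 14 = -5*s^2 + 27*s + 18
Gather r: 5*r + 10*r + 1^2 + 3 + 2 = 15*r + 6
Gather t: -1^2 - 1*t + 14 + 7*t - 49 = 6*t - 36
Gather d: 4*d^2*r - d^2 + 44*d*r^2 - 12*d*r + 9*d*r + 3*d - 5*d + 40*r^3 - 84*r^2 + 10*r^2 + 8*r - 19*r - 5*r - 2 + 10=d^2*(4*r - 1) + d*(44*r^2 - 3*r - 2) + 40*r^3 - 74*r^2 - 16*r + 8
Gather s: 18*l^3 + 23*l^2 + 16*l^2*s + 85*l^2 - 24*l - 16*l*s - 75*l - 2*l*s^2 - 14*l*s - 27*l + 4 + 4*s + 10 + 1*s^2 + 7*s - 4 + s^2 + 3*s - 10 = 18*l^3 + 108*l^2 - 126*l + s^2*(2 - 2*l) + s*(16*l^2 - 30*l + 14)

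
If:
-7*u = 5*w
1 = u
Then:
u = 1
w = -7/5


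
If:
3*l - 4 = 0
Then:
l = 4/3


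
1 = 1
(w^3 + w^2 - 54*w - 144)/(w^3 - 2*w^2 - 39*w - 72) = (w + 6)/(w + 3)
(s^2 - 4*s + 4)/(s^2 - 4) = (s - 2)/(s + 2)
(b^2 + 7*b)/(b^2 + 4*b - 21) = b/(b - 3)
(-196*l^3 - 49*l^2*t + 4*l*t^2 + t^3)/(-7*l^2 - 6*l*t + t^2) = (28*l^2 + 11*l*t + t^2)/(l + t)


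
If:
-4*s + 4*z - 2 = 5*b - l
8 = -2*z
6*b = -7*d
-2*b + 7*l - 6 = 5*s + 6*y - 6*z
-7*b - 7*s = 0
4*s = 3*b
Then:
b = 0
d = 0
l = 18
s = 0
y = 16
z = -4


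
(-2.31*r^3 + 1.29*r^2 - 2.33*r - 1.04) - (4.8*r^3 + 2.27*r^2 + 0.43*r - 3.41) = -7.11*r^3 - 0.98*r^2 - 2.76*r + 2.37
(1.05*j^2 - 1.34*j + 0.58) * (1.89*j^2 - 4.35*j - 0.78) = 1.9845*j^4 - 7.1001*j^3 + 6.1062*j^2 - 1.4778*j - 0.4524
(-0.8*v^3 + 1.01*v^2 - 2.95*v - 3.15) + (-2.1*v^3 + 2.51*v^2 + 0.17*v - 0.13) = -2.9*v^3 + 3.52*v^2 - 2.78*v - 3.28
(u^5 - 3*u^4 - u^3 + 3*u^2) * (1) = u^5 - 3*u^4 - u^3 + 3*u^2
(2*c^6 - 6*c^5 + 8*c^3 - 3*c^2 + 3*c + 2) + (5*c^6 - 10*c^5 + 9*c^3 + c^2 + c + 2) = 7*c^6 - 16*c^5 + 17*c^3 - 2*c^2 + 4*c + 4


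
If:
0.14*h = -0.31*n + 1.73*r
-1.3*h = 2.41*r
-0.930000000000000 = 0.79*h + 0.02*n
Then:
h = -1.29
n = 4.47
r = 0.70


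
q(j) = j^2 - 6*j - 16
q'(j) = 2*j - 6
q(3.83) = -24.31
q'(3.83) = 1.66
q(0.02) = -16.12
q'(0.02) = -5.96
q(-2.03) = 0.30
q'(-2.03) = -10.06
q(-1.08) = -8.35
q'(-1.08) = -8.16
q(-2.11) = 1.11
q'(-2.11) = -10.22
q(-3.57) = 18.16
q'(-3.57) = -13.14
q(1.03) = -21.12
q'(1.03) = -3.94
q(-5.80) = 52.44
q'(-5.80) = -17.60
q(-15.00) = 299.00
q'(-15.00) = -36.00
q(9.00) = 11.00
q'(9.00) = 12.00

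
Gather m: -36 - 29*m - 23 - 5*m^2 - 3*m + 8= -5*m^2 - 32*m - 51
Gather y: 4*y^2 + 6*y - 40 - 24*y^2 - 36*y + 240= -20*y^2 - 30*y + 200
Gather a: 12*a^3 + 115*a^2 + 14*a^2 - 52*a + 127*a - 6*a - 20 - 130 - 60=12*a^3 + 129*a^2 + 69*a - 210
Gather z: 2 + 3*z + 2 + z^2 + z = z^2 + 4*z + 4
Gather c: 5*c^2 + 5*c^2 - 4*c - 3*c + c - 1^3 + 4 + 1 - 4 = 10*c^2 - 6*c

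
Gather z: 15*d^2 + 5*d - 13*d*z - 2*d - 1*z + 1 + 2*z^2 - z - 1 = 15*d^2 + 3*d + 2*z^2 + z*(-13*d - 2)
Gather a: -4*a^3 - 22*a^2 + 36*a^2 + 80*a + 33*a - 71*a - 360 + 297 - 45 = -4*a^3 + 14*a^2 + 42*a - 108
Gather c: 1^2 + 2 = 3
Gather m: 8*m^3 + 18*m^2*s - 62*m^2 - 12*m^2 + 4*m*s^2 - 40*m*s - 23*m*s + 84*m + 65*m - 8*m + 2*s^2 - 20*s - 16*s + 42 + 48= 8*m^3 + m^2*(18*s - 74) + m*(4*s^2 - 63*s + 141) + 2*s^2 - 36*s + 90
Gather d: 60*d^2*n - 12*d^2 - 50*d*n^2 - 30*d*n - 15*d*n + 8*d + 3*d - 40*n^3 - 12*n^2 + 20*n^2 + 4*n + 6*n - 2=d^2*(60*n - 12) + d*(-50*n^2 - 45*n + 11) - 40*n^3 + 8*n^2 + 10*n - 2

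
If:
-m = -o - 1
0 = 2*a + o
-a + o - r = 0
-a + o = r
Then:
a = -r/3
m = 2*r/3 + 1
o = 2*r/3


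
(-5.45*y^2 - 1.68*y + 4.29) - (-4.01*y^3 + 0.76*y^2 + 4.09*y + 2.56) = 4.01*y^3 - 6.21*y^2 - 5.77*y + 1.73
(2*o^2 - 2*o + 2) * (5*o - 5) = 10*o^3 - 20*o^2 + 20*o - 10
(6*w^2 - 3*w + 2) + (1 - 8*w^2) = -2*w^2 - 3*w + 3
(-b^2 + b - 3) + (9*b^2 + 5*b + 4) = 8*b^2 + 6*b + 1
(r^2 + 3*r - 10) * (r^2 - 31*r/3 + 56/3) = r^4 - 22*r^3/3 - 67*r^2/3 + 478*r/3 - 560/3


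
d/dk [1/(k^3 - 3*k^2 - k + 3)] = (-3*k^2 + 6*k + 1)/(k^3 - 3*k^2 - k + 3)^2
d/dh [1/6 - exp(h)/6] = -exp(h)/6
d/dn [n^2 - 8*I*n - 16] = 2*n - 8*I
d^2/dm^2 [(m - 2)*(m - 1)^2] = 6*m - 8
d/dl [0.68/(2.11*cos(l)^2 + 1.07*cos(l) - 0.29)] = (2.8696*cos(l) + 0.7276)*sin(l)/(2.11*cos(l)^2 + 1.07*cos(l) - 0.29)^2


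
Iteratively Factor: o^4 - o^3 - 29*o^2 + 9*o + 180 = (o - 3)*(o^3 + 2*o^2 - 23*o - 60) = (o - 3)*(o + 3)*(o^2 - o - 20) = (o - 5)*(o - 3)*(o + 3)*(o + 4)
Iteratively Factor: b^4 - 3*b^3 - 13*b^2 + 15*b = (b)*(b^3 - 3*b^2 - 13*b + 15) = b*(b - 1)*(b^2 - 2*b - 15) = b*(b - 5)*(b - 1)*(b + 3)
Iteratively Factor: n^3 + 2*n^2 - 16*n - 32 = (n + 2)*(n^2 - 16) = (n - 4)*(n + 2)*(n + 4)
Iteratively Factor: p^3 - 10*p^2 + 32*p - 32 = (p - 4)*(p^2 - 6*p + 8) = (p - 4)*(p - 2)*(p - 4)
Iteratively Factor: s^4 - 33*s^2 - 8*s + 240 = (s - 5)*(s^3 + 5*s^2 - 8*s - 48) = (s - 5)*(s + 4)*(s^2 + s - 12) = (s - 5)*(s - 3)*(s + 4)*(s + 4)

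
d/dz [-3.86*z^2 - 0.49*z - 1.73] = -7.72*z - 0.49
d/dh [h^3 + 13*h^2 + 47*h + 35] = 3*h^2 + 26*h + 47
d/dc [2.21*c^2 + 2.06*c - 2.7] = 4.42*c + 2.06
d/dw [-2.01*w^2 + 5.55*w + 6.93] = 5.55 - 4.02*w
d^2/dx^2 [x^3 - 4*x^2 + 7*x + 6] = 6*x - 8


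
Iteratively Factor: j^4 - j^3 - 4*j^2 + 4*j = (j + 2)*(j^3 - 3*j^2 + 2*j) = (j - 1)*(j + 2)*(j^2 - 2*j) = j*(j - 1)*(j + 2)*(j - 2)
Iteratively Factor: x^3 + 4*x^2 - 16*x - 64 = (x - 4)*(x^2 + 8*x + 16) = (x - 4)*(x + 4)*(x + 4)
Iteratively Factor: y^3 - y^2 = (y - 1)*(y^2) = y*(y - 1)*(y)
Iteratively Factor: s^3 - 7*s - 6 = (s + 2)*(s^2 - 2*s - 3) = (s - 3)*(s + 2)*(s + 1)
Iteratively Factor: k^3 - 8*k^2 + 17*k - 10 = (k - 1)*(k^2 - 7*k + 10) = (k - 5)*(k - 1)*(k - 2)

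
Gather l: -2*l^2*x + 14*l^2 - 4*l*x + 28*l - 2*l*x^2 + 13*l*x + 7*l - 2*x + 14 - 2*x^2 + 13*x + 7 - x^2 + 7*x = l^2*(14 - 2*x) + l*(-2*x^2 + 9*x + 35) - 3*x^2 + 18*x + 21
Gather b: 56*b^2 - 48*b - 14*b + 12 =56*b^2 - 62*b + 12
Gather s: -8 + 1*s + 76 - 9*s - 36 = 32 - 8*s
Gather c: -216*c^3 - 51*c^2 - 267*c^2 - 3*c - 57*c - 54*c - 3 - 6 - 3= -216*c^3 - 318*c^2 - 114*c - 12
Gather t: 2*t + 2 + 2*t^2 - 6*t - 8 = 2*t^2 - 4*t - 6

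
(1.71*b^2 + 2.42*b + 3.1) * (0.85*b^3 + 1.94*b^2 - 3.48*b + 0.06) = 1.4535*b^5 + 5.3744*b^4 + 1.379*b^3 - 2.305*b^2 - 10.6428*b + 0.186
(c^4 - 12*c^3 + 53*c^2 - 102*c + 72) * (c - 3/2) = c^5 - 27*c^4/2 + 71*c^3 - 363*c^2/2 + 225*c - 108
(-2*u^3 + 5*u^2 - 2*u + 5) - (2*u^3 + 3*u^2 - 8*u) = -4*u^3 + 2*u^2 + 6*u + 5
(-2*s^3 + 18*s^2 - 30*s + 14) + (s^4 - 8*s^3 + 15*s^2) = s^4 - 10*s^3 + 33*s^2 - 30*s + 14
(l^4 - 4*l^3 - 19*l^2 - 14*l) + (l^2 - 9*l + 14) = l^4 - 4*l^3 - 18*l^2 - 23*l + 14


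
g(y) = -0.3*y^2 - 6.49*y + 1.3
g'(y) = -0.6*y - 6.49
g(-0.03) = 1.49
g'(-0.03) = -6.47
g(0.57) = -2.50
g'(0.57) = -6.83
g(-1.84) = 12.23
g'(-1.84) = -5.39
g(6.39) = -52.42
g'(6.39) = -10.32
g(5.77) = -46.14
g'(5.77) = -9.95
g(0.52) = -2.16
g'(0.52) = -6.80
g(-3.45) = 20.12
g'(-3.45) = -4.42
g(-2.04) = 13.29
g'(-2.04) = -5.27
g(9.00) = -81.41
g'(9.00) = -11.89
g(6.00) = -48.44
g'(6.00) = -10.09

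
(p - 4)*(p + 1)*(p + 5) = p^3 + 2*p^2 - 19*p - 20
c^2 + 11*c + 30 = (c + 5)*(c + 6)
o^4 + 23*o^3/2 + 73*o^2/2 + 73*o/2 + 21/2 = (o + 1/2)*(o + 1)*(o + 3)*(o + 7)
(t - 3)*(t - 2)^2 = t^3 - 7*t^2 + 16*t - 12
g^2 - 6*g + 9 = (g - 3)^2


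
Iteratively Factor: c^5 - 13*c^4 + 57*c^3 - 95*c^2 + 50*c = (c - 5)*(c^4 - 8*c^3 + 17*c^2 - 10*c) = (c - 5)*(c - 1)*(c^3 - 7*c^2 + 10*c) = (c - 5)*(c - 2)*(c - 1)*(c^2 - 5*c) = (c - 5)^2*(c - 2)*(c - 1)*(c)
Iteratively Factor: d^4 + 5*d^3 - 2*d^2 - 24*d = (d + 4)*(d^3 + d^2 - 6*d) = (d - 2)*(d + 4)*(d^2 + 3*d) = (d - 2)*(d + 3)*(d + 4)*(d)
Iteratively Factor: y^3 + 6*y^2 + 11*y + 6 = (y + 2)*(y^2 + 4*y + 3) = (y + 2)*(y + 3)*(y + 1)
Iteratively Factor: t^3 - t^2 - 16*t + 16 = (t - 4)*(t^2 + 3*t - 4) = (t - 4)*(t - 1)*(t + 4)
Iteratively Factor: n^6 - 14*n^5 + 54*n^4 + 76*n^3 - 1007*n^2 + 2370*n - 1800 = (n - 5)*(n^5 - 9*n^4 + 9*n^3 + 121*n^2 - 402*n + 360) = (n - 5)*(n - 3)*(n^4 - 6*n^3 - 9*n^2 + 94*n - 120) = (n - 5)*(n - 3)*(n + 4)*(n^3 - 10*n^2 + 31*n - 30) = (n - 5)*(n - 3)*(n - 2)*(n + 4)*(n^2 - 8*n + 15) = (n - 5)*(n - 3)^2*(n - 2)*(n + 4)*(n - 5)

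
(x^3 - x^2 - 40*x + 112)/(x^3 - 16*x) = (x^2 + 3*x - 28)/(x*(x + 4))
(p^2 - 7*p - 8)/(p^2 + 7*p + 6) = (p - 8)/(p + 6)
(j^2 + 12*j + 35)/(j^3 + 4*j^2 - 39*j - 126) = (j + 5)/(j^2 - 3*j - 18)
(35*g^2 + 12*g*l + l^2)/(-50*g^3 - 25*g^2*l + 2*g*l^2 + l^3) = (-7*g - l)/(10*g^2 + 3*g*l - l^2)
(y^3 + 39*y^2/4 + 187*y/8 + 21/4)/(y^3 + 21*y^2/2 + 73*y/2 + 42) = (4*y^2 + 25*y + 6)/(4*(y^2 + 7*y + 12))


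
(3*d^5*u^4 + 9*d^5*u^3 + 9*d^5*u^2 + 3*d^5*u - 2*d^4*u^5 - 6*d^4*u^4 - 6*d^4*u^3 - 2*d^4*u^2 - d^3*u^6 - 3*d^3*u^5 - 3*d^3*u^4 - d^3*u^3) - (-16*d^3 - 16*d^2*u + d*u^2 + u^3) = 3*d^5*u^4 + 9*d^5*u^3 + 9*d^5*u^2 + 3*d^5*u - 2*d^4*u^5 - 6*d^4*u^4 - 6*d^4*u^3 - 2*d^4*u^2 - d^3*u^6 - 3*d^3*u^5 - 3*d^3*u^4 - d^3*u^3 + 16*d^3 + 16*d^2*u - d*u^2 - u^3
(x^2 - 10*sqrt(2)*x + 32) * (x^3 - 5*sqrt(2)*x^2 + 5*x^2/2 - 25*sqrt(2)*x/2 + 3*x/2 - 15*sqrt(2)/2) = x^5 - 15*sqrt(2)*x^4 + 5*x^4/2 - 75*sqrt(2)*x^3/2 + 267*x^3/2 - 365*sqrt(2)*x^2/2 + 330*x^2 - 400*sqrt(2)*x + 198*x - 240*sqrt(2)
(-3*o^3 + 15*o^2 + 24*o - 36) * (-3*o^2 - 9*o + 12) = 9*o^5 - 18*o^4 - 243*o^3 + 72*o^2 + 612*o - 432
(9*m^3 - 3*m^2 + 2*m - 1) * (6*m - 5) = 54*m^4 - 63*m^3 + 27*m^2 - 16*m + 5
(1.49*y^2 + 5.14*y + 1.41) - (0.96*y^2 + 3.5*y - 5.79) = 0.53*y^2 + 1.64*y + 7.2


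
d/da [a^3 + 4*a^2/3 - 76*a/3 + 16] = 3*a^2 + 8*a/3 - 76/3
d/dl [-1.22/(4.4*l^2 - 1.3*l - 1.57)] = (10.736*l - 1.586)/(-4.4*l^2 + 1.3*l + 1.57)^2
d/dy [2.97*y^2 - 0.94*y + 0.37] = 5.94*y - 0.94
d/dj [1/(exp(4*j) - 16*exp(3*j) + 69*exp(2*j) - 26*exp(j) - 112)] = (-4*exp(3*j) + 48*exp(2*j) - 138*exp(j) + 26)*exp(j)/(-exp(4*j) + 16*exp(3*j) - 69*exp(2*j) + 26*exp(j) + 112)^2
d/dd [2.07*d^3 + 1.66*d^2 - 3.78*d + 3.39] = 6.21*d^2 + 3.32*d - 3.78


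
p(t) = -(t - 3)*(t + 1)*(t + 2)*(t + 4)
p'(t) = -(t - 3)*(t + 1)*(t + 2) - (t - 3)*(t + 1)*(t + 4) - (t - 3)*(t + 2)*(t + 4) - (t + 1)*(t + 2)*(t + 4) = -4*t^3 - 12*t^2 + 14*t + 34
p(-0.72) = 4.37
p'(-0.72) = 19.19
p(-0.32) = 13.96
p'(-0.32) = 28.42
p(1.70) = 74.03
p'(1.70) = 3.47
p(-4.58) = -40.61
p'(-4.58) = 102.45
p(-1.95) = -0.48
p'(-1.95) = -9.27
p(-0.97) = 0.37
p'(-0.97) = 12.78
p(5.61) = -1261.68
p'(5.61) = -971.36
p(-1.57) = -2.72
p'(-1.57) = -2.08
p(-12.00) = -13200.00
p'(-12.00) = 5050.00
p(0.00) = 24.00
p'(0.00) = 34.00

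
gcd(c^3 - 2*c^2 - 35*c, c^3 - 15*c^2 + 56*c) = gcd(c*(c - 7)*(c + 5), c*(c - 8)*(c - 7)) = c^2 - 7*c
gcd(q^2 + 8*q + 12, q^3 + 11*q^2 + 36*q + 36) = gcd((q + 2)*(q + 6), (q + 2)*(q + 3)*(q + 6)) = q^2 + 8*q + 12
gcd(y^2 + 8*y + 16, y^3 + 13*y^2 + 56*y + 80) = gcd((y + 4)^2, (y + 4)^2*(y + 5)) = y^2 + 8*y + 16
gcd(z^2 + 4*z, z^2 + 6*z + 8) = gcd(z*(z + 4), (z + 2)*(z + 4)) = z + 4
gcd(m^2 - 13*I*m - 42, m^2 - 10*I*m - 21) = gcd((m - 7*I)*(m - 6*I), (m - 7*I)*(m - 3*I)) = m - 7*I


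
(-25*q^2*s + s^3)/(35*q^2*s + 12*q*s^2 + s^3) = (-5*q + s)/(7*q + s)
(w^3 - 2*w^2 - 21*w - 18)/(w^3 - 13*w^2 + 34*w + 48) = (w + 3)/(w - 8)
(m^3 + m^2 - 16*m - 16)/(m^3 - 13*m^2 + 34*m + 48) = (m^2 - 16)/(m^2 - 14*m + 48)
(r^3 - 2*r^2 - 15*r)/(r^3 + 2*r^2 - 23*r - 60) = r/(r + 4)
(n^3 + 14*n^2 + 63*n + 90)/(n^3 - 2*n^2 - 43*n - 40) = (n^2 + 9*n + 18)/(n^2 - 7*n - 8)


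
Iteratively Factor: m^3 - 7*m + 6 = (m + 3)*(m^2 - 3*m + 2) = (m - 2)*(m + 3)*(m - 1)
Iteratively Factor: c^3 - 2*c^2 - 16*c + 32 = (c - 2)*(c^2 - 16) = (c - 2)*(c + 4)*(c - 4)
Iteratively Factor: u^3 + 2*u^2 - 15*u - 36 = (u + 3)*(u^2 - u - 12) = (u - 4)*(u + 3)*(u + 3)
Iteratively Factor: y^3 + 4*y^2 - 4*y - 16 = (y - 2)*(y^2 + 6*y + 8) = (y - 2)*(y + 4)*(y + 2)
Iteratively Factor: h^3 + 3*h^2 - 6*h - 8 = (h + 4)*(h^2 - h - 2) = (h - 2)*(h + 4)*(h + 1)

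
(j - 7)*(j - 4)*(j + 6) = j^3 - 5*j^2 - 38*j + 168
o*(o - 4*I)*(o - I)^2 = o^4 - 6*I*o^3 - 9*o^2 + 4*I*o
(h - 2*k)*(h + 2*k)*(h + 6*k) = h^3 + 6*h^2*k - 4*h*k^2 - 24*k^3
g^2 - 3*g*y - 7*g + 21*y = (g - 7)*(g - 3*y)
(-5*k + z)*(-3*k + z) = 15*k^2 - 8*k*z + z^2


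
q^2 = q^2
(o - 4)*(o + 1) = o^2 - 3*o - 4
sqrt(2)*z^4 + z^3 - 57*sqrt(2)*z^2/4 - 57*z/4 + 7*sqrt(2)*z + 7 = (z - 7/2)*(z - 1/2)*(z + 4)*(sqrt(2)*z + 1)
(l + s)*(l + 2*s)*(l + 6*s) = l^3 + 9*l^2*s + 20*l*s^2 + 12*s^3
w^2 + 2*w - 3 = (w - 1)*(w + 3)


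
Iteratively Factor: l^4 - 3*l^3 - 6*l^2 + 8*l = (l + 2)*(l^3 - 5*l^2 + 4*l) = l*(l + 2)*(l^2 - 5*l + 4) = l*(l - 1)*(l + 2)*(l - 4)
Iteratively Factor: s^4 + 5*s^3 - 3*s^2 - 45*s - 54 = (s + 3)*(s^3 + 2*s^2 - 9*s - 18) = (s + 3)^2*(s^2 - s - 6) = (s - 3)*(s + 3)^2*(s + 2)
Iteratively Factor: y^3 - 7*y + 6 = (y - 1)*(y^2 + y - 6) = (y - 2)*(y - 1)*(y + 3)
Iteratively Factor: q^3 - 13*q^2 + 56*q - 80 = (q - 4)*(q^2 - 9*q + 20) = (q - 5)*(q - 4)*(q - 4)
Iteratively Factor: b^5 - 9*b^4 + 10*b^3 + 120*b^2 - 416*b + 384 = (b - 2)*(b^4 - 7*b^3 - 4*b^2 + 112*b - 192) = (b - 2)*(b + 4)*(b^3 - 11*b^2 + 40*b - 48) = (b - 3)*(b - 2)*(b + 4)*(b^2 - 8*b + 16) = (b - 4)*(b - 3)*(b - 2)*(b + 4)*(b - 4)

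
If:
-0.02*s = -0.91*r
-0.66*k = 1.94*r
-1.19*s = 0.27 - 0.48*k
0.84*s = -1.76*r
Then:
No Solution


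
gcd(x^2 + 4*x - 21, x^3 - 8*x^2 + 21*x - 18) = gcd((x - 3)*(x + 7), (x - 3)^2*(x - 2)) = x - 3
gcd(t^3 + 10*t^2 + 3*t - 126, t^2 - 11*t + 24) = t - 3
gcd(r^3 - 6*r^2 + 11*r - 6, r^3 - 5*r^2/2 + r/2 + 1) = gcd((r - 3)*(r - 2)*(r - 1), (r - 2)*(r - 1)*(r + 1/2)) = r^2 - 3*r + 2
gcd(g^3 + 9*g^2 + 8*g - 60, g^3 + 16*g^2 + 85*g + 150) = g^2 + 11*g + 30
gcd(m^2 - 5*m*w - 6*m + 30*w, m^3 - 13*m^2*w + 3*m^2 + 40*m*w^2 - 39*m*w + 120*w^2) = -m + 5*w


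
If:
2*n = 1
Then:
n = 1/2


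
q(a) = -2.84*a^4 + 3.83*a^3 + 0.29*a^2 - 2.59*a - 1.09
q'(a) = -11.36*a^3 + 11.49*a^2 + 0.58*a - 2.59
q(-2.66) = -206.42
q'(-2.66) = 290.97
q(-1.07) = -6.40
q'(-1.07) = 23.86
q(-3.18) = -403.50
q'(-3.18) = 477.07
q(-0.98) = -4.50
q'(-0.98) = 18.57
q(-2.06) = -79.15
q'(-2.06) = 144.28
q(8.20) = -10731.35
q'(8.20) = -5488.79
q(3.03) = -139.11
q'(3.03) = -211.36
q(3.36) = -223.21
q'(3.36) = -301.84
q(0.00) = -1.09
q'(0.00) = -2.59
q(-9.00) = -21379.60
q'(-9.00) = 9204.32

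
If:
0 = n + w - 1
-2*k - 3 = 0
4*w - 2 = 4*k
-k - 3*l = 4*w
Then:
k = -3/2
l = 11/6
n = 2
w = -1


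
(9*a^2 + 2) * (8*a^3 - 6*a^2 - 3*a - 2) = 72*a^5 - 54*a^4 - 11*a^3 - 30*a^2 - 6*a - 4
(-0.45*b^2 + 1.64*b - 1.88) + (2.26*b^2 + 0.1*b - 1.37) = 1.81*b^2 + 1.74*b - 3.25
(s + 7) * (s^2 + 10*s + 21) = s^3 + 17*s^2 + 91*s + 147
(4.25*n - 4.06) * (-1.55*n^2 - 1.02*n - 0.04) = -6.5875*n^3 + 1.958*n^2 + 3.9712*n + 0.1624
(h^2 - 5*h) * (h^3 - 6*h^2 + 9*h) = h^5 - 11*h^4 + 39*h^3 - 45*h^2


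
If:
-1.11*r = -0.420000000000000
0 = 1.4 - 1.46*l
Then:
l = 0.96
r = 0.38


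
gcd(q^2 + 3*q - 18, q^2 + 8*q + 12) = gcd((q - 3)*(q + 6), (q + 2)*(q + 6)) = q + 6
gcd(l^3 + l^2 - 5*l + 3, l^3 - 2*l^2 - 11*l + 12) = l^2 + 2*l - 3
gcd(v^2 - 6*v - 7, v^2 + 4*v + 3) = v + 1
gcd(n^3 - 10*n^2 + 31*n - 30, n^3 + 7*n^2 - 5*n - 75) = n - 3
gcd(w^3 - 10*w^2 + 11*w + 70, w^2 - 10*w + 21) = w - 7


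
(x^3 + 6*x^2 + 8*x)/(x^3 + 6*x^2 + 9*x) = (x^2 + 6*x + 8)/(x^2 + 6*x + 9)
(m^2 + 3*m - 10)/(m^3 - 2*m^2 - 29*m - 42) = (-m^2 - 3*m + 10)/(-m^3 + 2*m^2 + 29*m + 42)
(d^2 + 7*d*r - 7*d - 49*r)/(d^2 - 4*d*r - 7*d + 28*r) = (-d - 7*r)/(-d + 4*r)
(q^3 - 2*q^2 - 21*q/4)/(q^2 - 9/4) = q*(2*q - 7)/(2*q - 3)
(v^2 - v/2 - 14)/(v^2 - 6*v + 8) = (v + 7/2)/(v - 2)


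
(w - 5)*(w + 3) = w^2 - 2*w - 15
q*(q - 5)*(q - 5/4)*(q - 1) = q^4 - 29*q^3/4 + 25*q^2/2 - 25*q/4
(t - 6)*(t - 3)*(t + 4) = t^3 - 5*t^2 - 18*t + 72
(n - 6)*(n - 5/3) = n^2 - 23*n/3 + 10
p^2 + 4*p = p*(p + 4)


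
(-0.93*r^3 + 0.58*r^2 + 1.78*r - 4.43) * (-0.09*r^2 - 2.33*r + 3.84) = 0.0837*r^5 + 2.1147*r^4 - 5.0828*r^3 - 1.5215*r^2 + 17.1571*r - 17.0112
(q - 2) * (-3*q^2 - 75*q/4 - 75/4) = -3*q^3 - 51*q^2/4 + 75*q/4 + 75/2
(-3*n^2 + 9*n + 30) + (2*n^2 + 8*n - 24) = -n^2 + 17*n + 6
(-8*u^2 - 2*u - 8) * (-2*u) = 16*u^3 + 4*u^2 + 16*u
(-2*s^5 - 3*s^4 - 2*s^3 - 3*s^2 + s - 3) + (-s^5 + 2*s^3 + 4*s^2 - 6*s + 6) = -3*s^5 - 3*s^4 + s^2 - 5*s + 3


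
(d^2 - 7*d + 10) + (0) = d^2 - 7*d + 10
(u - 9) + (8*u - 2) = 9*u - 11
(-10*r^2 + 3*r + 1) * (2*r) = -20*r^3 + 6*r^2 + 2*r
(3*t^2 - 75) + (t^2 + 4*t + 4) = 4*t^2 + 4*t - 71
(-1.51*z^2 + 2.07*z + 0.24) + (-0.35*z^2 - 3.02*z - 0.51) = -1.86*z^2 - 0.95*z - 0.27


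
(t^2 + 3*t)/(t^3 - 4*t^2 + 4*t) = (t + 3)/(t^2 - 4*t + 4)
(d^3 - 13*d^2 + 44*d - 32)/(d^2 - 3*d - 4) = (d^2 - 9*d + 8)/(d + 1)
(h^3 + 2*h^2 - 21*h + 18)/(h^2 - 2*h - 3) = (h^2 + 5*h - 6)/(h + 1)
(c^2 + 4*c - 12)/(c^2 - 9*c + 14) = (c + 6)/(c - 7)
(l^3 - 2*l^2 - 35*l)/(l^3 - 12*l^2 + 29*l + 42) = l*(l + 5)/(l^2 - 5*l - 6)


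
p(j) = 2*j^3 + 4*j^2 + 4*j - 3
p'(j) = 6*j^2 + 8*j + 4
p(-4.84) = -155.42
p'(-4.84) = 105.83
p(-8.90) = -1131.70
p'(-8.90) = 408.06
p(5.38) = 445.74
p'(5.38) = 220.71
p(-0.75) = -4.59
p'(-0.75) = 1.38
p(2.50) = 63.25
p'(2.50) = 61.50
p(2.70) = 76.33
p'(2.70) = 69.34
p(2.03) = 38.33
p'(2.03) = 44.97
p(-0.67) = -4.49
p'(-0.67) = 1.33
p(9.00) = 1815.00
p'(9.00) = 562.00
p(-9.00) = -1173.00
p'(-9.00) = 418.00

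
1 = 1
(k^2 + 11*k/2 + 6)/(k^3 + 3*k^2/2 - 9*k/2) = (2*k^2 + 11*k + 12)/(k*(2*k^2 + 3*k - 9))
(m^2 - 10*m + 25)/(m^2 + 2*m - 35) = (m - 5)/(m + 7)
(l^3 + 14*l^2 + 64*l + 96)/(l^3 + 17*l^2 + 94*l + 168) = (l + 4)/(l + 7)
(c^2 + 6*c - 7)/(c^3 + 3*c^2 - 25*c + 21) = 1/(c - 3)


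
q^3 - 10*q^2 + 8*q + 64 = (q - 8)*(q - 4)*(q + 2)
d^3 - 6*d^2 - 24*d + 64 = (d - 8)*(d - 2)*(d + 4)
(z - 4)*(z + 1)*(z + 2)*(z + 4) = z^4 + 3*z^3 - 14*z^2 - 48*z - 32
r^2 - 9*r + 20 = (r - 5)*(r - 4)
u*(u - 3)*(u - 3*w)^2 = u^4 - 6*u^3*w - 3*u^3 + 9*u^2*w^2 + 18*u^2*w - 27*u*w^2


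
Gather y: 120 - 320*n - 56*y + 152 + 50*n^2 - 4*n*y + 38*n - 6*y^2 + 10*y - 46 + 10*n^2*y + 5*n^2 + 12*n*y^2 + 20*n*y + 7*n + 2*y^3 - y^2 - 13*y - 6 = 55*n^2 - 275*n + 2*y^3 + y^2*(12*n - 7) + y*(10*n^2 + 16*n - 59) + 220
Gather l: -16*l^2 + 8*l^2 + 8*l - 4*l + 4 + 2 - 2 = -8*l^2 + 4*l + 4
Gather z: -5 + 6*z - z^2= -z^2 + 6*z - 5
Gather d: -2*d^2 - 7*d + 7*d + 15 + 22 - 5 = 32 - 2*d^2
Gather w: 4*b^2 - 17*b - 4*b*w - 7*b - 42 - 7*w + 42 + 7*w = 4*b^2 - 4*b*w - 24*b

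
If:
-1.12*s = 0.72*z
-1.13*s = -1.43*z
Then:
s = 0.00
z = 0.00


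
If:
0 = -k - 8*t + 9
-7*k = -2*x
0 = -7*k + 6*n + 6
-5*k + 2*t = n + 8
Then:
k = -57/77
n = -41/22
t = 375/308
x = -57/22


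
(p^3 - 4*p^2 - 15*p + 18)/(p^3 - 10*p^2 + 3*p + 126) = (p - 1)/(p - 7)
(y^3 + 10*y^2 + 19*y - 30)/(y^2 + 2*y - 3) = (y^2 + 11*y + 30)/(y + 3)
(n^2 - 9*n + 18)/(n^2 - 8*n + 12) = (n - 3)/(n - 2)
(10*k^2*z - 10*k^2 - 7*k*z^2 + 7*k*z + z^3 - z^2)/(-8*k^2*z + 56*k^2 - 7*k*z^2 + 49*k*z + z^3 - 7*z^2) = (-10*k^2*z + 10*k^2 + 7*k*z^2 - 7*k*z - z^3 + z^2)/(8*k^2*z - 56*k^2 + 7*k*z^2 - 49*k*z - z^3 + 7*z^2)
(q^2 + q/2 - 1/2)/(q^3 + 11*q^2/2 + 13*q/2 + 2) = (2*q - 1)/(2*q^2 + 9*q + 4)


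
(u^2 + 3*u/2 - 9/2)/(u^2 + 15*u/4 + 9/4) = 2*(2*u - 3)/(4*u + 3)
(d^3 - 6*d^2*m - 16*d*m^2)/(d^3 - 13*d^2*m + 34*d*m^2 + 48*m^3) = d*(d + 2*m)/(d^2 - 5*d*m - 6*m^2)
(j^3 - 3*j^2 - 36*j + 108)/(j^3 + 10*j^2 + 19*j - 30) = (j^2 - 9*j + 18)/(j^2 + 4*j - 5)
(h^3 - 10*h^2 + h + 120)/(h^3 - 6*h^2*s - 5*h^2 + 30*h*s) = (-h^2 + 5*h + 24)/(h*(-h + 6*s))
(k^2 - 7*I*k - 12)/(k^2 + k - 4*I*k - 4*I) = (k - 3*I)/(k + 1)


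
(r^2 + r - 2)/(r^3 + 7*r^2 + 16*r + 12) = (r - 1)/(r^2 + 5*r + 6)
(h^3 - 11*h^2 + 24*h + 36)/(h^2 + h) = h - 12 + 36/h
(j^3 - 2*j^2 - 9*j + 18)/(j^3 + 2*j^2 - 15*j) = (j^2 + j - 6)/(j*(j + 5))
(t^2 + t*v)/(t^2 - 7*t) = (t + v)/(t - 7)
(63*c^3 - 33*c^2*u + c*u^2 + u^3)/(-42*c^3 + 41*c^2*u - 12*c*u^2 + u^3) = (-21*c^2 + 4*c*u + u^2)/(14*c^2 - 9*c*u + u^2)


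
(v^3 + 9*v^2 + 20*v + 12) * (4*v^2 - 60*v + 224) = 4*v^5 - 24*v^4 - 236*v^3 + 864*v^2 + 3760*v + 2688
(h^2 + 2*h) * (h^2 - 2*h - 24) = h^4 - 28*h^2 - 48*h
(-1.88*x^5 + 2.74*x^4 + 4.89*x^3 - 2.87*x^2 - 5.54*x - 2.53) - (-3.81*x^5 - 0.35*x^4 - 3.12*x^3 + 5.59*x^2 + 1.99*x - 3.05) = 1.93*x^5 + 3.09*x^4 + 8.01*x^3 - 8.46*x^2 - 7.53*x + 0.52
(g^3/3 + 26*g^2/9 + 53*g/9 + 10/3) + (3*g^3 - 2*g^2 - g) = 10*g^3/3 + 8*g^2/9 + 44*g/9 + 10/3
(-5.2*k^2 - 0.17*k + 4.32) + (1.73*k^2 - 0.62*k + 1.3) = -3.47*k^2 - 0.79*k + 5.62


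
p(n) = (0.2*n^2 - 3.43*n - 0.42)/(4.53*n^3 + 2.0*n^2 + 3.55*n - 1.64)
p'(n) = (0.4*n - 3.43)/(4.53*n^3 + 2.0*n^2 + 3.55*n - 1.64) + (-13.59*n^2 - 4.0*n - 3.55)*(0.2*n^2 - 3.43*n - 0.42)/(4.53*n^3 + 2.0*n^2 + 3.55*n - 1.64)^2 = (-0.906*n^4 + 31.0758*n^3 + 13.2778*n^2 + 1.024*n + 7.1162)/(20.5209*n^6 + 18.12*n^5 + 36.163*n^4 - 0.6584*n^3 + 6.0425*n^2 - 11.644*n + 2.6896)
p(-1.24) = -0.36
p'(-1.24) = -0.26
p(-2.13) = -0.18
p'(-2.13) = -0.13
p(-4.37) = -0.05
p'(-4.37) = -0.02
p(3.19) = -0.05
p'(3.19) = 0.03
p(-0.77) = -0.45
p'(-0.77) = -0.01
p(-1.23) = -0.36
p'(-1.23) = -0.26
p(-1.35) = -0.33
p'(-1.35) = -0.26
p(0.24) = 2.02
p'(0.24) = 22.97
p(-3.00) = -0.10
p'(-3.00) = -0.06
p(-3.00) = -0.10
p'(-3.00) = -0.06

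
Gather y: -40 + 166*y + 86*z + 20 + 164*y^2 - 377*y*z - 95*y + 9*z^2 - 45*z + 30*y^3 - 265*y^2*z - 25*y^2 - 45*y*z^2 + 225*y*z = 30*y^3 + y^2*(139 - 265*z) + y*(-45*z^2 - 152*z + 71) + 9*z^2 + 41*z - 20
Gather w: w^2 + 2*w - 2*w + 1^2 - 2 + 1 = w^2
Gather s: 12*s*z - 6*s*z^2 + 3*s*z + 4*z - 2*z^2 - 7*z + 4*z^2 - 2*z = s*(-6*z^2 + 15*z) + 2*z^2 - 5*z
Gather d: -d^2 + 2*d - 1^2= -d^2 + 2*d - 1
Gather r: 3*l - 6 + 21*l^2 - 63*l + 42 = 21*l^2 - 60*l + 36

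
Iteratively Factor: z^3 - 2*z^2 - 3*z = (z)*(z^2 - 2*z - 3) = z*(z + 1)*(z - 3)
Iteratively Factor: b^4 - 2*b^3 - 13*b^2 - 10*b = (b + 2)*(b^3 - 4*b^2 - 5*b) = (b - 5)*(b + 2)*(b^2 + b) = b*(b - 5)*(b + 2)*(b + 1)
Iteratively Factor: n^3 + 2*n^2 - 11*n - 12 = (n + 1)*(n^2 + n - 12) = (n - 3)*(n + 1)*(n + 4)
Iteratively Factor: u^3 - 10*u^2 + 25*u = (u - 5)*(u^2 - 5*u) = (u - 5)^2*(u)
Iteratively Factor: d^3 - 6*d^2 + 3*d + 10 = (d - 2)*(d^2 - 4*d - 5) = (d - 2)*(d + 1)*(d - 5)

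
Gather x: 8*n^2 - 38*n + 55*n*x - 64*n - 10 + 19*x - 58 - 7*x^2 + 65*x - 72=8*n^2 - 102*n - 7*x^2 + x*(55*n + 84) - 140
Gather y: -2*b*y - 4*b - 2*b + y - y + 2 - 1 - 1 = -2*b*y - 6*b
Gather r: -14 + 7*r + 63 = 7*r + 49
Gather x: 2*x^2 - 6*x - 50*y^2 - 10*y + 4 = 2*x^2 - 6*x - 50*y^2 - 10*y + 4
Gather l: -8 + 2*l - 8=2*l - 16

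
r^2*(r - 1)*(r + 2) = r^4 + r^3 - 2*r^2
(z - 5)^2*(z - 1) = z^3 - 11*z^2 + 35*z - 25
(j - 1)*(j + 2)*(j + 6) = j^3 + 7*j^2 + 4*j - 12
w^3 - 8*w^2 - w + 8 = (w - 8)*(w - 1)*(w + 1)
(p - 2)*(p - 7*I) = p^2 - 2*p - 7*I*p + 14*I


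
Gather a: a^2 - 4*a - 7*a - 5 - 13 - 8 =a^2 - 11*a - 26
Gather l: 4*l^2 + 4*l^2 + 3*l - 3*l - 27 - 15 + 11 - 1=8*l^2 - 32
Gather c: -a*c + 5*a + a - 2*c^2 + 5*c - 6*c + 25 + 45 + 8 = 6*a - 2*c^2 + c*(-a - 1) + 78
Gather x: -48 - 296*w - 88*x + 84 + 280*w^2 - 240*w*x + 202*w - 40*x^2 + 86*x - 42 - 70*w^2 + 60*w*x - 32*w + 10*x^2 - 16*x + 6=210*w^2 - 126*w - 30*x^2 + x*(-180*w - 18)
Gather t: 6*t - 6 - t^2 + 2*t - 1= -t^2 + 8*t - 7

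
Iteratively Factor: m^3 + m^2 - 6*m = (m - 2)*(m^2 + 3*m) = m*(m - 2)*(m + 3)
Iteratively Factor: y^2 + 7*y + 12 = (y + 4)*(y + 3)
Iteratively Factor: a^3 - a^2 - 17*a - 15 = (a - 5)*(a^2 + 4*a + 3) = (a - 5)*(a + 3)*(a + 1)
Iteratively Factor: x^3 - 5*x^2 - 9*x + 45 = (x - 3)*(x^2 - 2*x - 15) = (x - 3)*(x + 3)*(x - 5)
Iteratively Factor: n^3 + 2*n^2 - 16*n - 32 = (n + 4)*(n^2 - 2*n - 8) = (n + 2)*(n + 4)*(n - 4)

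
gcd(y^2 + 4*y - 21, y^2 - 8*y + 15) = y - 3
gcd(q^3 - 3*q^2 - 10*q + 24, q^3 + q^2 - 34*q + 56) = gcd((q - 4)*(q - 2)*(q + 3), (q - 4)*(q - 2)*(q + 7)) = q^2 - 6*q + 8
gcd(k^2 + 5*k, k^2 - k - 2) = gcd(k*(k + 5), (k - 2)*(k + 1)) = 1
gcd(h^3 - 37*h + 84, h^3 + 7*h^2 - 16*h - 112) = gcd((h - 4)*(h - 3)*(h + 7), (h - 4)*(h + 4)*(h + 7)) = h^2 + 3*h - 28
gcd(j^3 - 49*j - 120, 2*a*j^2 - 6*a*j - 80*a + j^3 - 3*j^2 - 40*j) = j^2 - 3*j - 40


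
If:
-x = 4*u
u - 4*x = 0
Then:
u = 0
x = 0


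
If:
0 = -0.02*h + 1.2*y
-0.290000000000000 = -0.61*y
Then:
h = 28.52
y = 0.48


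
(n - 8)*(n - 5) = n^2 - 13*n + 40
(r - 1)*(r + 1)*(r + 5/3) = r^3 + 5*r^2/3 - r - 5/3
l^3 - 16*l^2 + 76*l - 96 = (l - 8)*(l - 6)*(l - 2)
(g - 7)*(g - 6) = g^2 - 13*g + 42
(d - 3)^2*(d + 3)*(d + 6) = d^4 + 3*d^3 - 27*d^2 - 27*d + 162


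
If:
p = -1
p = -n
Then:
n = 1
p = -1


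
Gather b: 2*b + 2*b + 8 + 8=4*b + 16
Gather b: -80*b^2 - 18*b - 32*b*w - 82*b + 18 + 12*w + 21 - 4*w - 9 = -80*b^2 + b*(-32*w - 100) + 8*w + 30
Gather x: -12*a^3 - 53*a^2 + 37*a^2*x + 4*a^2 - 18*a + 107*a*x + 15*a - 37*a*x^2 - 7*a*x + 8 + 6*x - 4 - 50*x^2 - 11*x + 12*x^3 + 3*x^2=-12*a^3 - 49*a^2 - 3*a + 12*x^3 + x^2*(-37*a - 47) + x*(37*a^2 + 100*a - 5) + 4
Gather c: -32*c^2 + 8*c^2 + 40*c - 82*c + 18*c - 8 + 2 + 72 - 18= -24*c^2 - 24*c + 48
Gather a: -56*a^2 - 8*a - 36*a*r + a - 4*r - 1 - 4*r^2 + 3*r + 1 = -56*a^2 + a*(-36*r - 7) - 4*r^2 - r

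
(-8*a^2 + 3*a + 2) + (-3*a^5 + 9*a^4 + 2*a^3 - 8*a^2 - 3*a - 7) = -3*a^5 + 9*a^4 + 2*a^3 - 16*a^2 - 5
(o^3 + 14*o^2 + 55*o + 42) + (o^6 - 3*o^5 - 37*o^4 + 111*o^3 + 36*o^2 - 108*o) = o^6 - 3*o^5 - 37*o^4 + 112*o^3 + 50*o^2 - 53*o + 42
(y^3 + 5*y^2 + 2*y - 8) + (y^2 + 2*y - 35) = y^3 + 6*y^2 + 4*y - 43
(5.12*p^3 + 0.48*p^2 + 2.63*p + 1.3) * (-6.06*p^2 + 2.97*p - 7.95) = -31.0272*p^5 + 12.2976*p^4 - 55.2162*p^3 - 3.8829*p^2 - 17.0475*p - 10.335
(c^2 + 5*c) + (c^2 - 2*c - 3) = 2*c^2 + 3*c - 3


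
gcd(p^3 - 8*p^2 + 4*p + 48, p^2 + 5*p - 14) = 1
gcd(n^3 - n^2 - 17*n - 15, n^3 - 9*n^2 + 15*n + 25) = n^2 - 4*n - 5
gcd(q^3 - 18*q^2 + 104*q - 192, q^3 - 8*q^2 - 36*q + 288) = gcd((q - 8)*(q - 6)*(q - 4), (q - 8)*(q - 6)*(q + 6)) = q^2 - 14*q + 48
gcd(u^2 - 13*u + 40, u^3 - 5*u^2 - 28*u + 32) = u - 8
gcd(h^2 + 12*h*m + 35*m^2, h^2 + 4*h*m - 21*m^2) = h + 7*m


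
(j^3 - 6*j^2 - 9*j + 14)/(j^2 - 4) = (j^2 - 8*j + 7)/(j - 2)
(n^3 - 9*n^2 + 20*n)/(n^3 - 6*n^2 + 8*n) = (n - 5)/(n - 2)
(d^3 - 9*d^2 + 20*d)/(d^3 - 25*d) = (d - 4)/(d + 5)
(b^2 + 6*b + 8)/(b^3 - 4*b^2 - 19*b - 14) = (b + 4)/(b^2 - 6*b - 7)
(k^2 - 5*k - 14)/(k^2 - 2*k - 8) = (k - 7)/(k - 4)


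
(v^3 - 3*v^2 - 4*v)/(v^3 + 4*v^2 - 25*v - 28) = v/(v + 7)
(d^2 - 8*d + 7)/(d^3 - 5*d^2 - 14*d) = (d - 1)/(d*(d + 2))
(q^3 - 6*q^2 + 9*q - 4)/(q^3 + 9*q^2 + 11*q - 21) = (q^2 - 5*q + 4)/(q^2 + 10*q + 21)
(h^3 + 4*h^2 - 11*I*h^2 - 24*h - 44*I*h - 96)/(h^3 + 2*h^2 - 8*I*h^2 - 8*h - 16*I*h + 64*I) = (h - 3*I)/(h - 2)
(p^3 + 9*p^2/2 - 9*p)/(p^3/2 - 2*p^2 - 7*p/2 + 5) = p*(2*p^2 + 9*p - 18)/(p^3 - 4*p^2 - 7*p + 10)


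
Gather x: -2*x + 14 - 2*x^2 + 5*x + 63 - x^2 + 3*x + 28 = -3*x^2 + 6*x + 105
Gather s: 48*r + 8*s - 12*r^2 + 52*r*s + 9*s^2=-12*r^2 + 48*r + 9*s^2 + s*(52*r + 8)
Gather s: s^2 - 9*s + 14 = s^2 - 9*s + 14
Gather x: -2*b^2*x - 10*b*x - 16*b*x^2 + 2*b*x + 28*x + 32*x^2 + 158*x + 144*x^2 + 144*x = x^2*(176 - 16*b) + x*(-2*b^2 - 8*b + 330)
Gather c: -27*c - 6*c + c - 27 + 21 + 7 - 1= -32*c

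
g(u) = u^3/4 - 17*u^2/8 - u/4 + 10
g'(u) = 3*u^2/4 - 17*u/4 - 1/4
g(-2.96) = -14.36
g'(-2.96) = 18.90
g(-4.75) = -63.55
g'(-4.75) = 36.86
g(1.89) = 3.62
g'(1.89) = -5.60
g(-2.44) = -5.67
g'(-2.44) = 14.59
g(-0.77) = 8.82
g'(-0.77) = 3.47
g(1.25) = 6.86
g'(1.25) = -4.39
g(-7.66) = -225.13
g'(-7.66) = 76.31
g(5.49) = -14.05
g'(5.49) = -0.98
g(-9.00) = -342.12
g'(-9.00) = 98.75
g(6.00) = -14.00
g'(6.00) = 1.25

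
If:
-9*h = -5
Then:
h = 5/9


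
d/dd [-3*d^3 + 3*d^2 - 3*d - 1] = -9*d^2 + 6*d - 3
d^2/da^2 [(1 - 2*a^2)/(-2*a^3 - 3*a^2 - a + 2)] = 2*(8*a^6 - 36*a^4 + 2*a^3 + 3*a^2 - 21*a + 1)/(8*a^9 + 36*a^8 + 66*a^7 + 39*a^6 - 39*a^5 - 69*a^4 - 11*a^3 + 30*a^2 + 12*a - 8)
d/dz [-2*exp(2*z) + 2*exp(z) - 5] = (2 - 4*exp(z))*exp(z)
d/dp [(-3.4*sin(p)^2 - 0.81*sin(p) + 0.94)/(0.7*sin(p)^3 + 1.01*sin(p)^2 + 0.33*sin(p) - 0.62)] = (2.38*sin(p)^4 + 1.134*sin(p)^3 - 2.2779*sin(p)^2 + 2.3172*sin(p) + 0.192)*cos(p)/(0.49*sin(p)^6 + 1.414*sin(p)^5 + 1.4821*sin(p)^4 - 0.2014*sin(p)^3 - 1.1435*sin(p)^2 - 0.4092*sin(p) + 0.3844)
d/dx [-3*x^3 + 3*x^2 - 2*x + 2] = -9*x^2 + 6*x - 2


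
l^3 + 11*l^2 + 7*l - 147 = (l - 3)*(l + 7)^2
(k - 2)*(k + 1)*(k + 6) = k^3 + 5*k^2 - 8*k - 12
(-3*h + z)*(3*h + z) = -9*h^2 + z^2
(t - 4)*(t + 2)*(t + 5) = t^3 + 3*t^2 - 18*t - 40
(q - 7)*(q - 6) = q^2 - 13*q + 42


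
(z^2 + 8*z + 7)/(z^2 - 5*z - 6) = (z + 7)/(z - 6)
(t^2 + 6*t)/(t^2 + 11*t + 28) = t*(t + 6)/(t^2 + 11*t + 28)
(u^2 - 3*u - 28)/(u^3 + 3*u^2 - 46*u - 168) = 1/(u + 6)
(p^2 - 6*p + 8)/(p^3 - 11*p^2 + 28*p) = (p - 2)/(p*(p - 7))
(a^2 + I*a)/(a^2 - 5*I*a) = (a + I)/(a - 5*I)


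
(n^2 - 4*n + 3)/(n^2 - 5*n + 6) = (n - 1)/(n - 2)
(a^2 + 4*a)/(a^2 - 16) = a/(a - 4)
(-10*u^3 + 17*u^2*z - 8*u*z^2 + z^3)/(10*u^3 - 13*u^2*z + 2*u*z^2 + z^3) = (-5*u + z)/(5*u + z)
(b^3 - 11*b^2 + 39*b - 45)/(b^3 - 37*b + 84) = (b^2 - 8*b + 15)/(b^2 + 3*b - 28)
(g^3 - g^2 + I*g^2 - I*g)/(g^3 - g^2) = (g + I)/g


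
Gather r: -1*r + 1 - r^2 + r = 1 - r^2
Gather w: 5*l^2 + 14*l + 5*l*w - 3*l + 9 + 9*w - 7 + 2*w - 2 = 5*l^2 + 11*l + w*(5*l + 11)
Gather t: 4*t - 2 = 4*t - 2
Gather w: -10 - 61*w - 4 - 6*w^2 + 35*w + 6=-6*w^2 - 26*w - 8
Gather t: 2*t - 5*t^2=-5*t^2 + 2*t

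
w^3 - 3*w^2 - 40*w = w*(w - 8)*(w + 5)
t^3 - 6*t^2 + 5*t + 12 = (t - 4)*(t - 3)*(t + 1)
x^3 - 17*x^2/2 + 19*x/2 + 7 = (x - 7)*(x - 2)*(x + 1/2)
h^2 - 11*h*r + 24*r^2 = (h - 8*r)*(h - 3*r)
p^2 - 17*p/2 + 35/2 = (p - 5)*(p - 7/2)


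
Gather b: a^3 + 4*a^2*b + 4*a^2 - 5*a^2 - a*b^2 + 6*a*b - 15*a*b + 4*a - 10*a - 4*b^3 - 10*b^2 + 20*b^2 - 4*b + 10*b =a^3 - a^2 - 6*a - 4*b^3 + b^2*(10 - a) + b*(4*a^2 - 9*a + 6)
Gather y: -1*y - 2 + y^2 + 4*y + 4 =y^2 + 3*y + 2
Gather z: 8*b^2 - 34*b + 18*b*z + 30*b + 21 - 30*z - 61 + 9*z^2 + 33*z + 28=8*b^2 - 4*b + 9*z^2 + z*(18*b + 3) - 12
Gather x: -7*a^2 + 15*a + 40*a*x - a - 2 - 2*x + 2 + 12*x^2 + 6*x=-7*a^2 + 14*a + 12*x^2 + x*(40*a + 4)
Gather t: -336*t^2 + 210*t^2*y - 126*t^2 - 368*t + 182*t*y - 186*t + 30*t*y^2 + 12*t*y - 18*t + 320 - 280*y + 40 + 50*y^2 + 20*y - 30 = t^2*(210*y - 462) + t*(30*y^2 + 194*y - 572) + 50*y^2 - 260*y + 330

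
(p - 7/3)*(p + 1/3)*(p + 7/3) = p^3 + p^2/3 - 49*p/9 - 49/27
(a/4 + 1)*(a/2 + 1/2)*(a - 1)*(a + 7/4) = a^4/8 + 23*a^3/32 + 3*a^2/4 - 23*a/32 - 7/8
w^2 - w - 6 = (w - 3)*(w + 2)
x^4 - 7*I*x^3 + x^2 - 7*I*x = x*(x - 7*I)*(x - I)*(x + I)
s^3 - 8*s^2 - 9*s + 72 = (s - 8)*(s - 3)*(s + 3)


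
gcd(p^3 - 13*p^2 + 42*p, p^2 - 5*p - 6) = p - 6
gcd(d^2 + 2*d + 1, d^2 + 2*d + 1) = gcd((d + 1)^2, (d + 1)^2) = d^2 + 2*d + 1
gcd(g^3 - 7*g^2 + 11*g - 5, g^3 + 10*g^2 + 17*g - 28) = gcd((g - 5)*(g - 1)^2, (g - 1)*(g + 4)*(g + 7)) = g - 1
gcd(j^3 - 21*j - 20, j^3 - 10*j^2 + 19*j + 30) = j^2 - 4*j - 5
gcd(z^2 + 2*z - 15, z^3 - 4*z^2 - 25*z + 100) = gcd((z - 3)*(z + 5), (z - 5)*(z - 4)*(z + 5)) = z + 5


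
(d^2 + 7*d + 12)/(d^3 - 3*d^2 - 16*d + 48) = (d + 3)/(d^2 - 7*d + 12)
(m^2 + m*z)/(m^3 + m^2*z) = 1/m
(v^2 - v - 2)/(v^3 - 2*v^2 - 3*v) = (v - 2)/(v*(v - 3))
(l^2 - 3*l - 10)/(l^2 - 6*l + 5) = (l + 2)/(l - 1)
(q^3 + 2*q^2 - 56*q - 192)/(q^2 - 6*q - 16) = (q^2 + 10*q + 24)/(q + 2)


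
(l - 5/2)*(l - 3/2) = l^2 - 4*l + 15/4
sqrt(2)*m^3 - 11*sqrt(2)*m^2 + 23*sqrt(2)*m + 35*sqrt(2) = (m - 7)*(m - 5)*(sqrt(2)*m + sqrt(2))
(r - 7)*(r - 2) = r^2 - 9*r + 14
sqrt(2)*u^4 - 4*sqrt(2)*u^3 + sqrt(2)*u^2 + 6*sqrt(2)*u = u*(u - 3)*(u - 2)*(sqrt(2)*u + sqrt(2))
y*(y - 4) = y^2 - 4*y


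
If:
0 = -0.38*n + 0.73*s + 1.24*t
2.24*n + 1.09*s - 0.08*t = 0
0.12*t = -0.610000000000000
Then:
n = -3.50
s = 6.81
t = -5.08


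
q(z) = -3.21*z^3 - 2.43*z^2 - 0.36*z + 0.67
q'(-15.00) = -2094.21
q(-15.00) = 10293.07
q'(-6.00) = -317.88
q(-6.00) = 608.71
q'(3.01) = -102.24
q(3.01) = -109.97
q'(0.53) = -5.64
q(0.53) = -0.68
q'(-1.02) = -5.42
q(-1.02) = 1.92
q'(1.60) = -32.79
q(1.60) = -19.27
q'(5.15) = -280.80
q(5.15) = -504.09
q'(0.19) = -1.63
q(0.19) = 0.49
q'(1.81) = -40.71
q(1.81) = -26.98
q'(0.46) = -4.63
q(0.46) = -0.32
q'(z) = -9.63*z^2 - 4.86*z - 0.36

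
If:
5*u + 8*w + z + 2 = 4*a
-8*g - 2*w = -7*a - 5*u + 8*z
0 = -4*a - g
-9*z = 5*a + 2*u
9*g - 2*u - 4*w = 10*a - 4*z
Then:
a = 74/3433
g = -296/3433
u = -608/3433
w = -453/3433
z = 94/3433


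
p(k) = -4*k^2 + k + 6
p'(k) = 1 - 8*k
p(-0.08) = 5.89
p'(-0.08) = 1.64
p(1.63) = -3.00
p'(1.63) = -12.04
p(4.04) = -55.25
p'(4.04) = -31.32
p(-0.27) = 5.44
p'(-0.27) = 3.16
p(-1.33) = -2.41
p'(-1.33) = 11.64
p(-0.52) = 4.40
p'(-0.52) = 5.16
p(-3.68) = -51.85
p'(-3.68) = 30.44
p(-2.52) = -21.92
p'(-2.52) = 21.16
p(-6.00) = -144.00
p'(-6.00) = 49.00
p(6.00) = -132.00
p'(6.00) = -47.00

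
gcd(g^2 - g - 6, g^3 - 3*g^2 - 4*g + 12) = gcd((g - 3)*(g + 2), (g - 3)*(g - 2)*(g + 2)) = g^2 - g - 6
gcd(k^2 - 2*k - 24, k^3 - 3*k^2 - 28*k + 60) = k - 6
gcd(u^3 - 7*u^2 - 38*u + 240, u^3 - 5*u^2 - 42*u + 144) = u^2 - 2*u - 48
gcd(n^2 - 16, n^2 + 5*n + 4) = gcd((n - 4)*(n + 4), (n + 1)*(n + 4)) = n + 4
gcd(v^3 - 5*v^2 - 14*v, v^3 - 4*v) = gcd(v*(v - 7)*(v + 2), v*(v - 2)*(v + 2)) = v^2 + 2*v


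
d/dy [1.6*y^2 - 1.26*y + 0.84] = 3.2*y - 1.26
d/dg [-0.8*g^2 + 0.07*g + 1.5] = 0.07 - 1.6*g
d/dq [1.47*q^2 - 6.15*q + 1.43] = 2.94*q - 6.15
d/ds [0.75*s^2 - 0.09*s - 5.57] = 1.5*s - 0.09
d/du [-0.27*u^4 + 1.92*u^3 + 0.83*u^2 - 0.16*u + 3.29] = -1.08*u^3 + 5.76*u^2 + 1.66*u - 0.16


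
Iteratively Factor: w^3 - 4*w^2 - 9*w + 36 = (w - 4)*(w^2 - 9) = (w - 4)*(w + 3)*(w - 3)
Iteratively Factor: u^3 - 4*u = (u - 2)*(u^2 + 2*u) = (u - 2)*(u + 2)*(u)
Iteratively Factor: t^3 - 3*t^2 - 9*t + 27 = (t - 3)*(t^2 - 9) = (t - 3)*(t + 3)*(t - 3)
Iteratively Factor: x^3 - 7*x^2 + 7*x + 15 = (x + 1)*(x^2 - 8*x + 15) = (x - 3)*(x + 1)*(x - 5)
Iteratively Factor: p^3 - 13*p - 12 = (p + 1)*(p^2 - p - 12) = (p - 4)*(p + 1)*(p + 3)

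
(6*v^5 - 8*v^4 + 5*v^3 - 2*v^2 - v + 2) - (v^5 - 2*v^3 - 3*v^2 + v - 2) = 5*v^5 - 8*v^4 + 7*v^3 + v^2 - 2*v + 4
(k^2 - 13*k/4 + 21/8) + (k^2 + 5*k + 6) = 2*k^2 + 7*k/4 + 69/8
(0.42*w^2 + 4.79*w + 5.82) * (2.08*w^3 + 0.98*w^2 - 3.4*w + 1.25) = 0.8736*w^5 + 10.3748*w^4 + 15.3718*w^3 - 10.0574*w^2 - 13.8005*w + 7.275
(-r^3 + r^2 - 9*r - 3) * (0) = 0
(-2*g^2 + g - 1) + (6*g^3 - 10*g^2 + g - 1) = 6*g^3 - 12*g^2 + 2*g - 2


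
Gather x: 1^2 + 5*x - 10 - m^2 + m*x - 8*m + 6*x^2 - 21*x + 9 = -m^2 - 8*m + 6*x^2 + x*(m - 16)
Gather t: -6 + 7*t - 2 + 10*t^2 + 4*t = 10*t^2 + 11*t - 8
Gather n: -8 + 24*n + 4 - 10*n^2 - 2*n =-10*n^2 + 22*n - 4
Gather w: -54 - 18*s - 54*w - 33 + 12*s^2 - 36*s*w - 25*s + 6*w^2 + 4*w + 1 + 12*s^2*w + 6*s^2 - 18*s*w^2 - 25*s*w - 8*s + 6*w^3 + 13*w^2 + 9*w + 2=18*s^2 - 51*s + 6*w^3 + w^2*(19 - 18*s) + w*(12*s^2 - 61*s - 41) - 84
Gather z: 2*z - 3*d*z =z*(2 - 3*d)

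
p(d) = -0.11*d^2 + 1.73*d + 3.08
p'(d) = 1.73 - 0.22*d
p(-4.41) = -6.69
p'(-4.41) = 2.70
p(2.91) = 7.18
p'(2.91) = 1.09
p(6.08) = 9.53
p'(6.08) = 0.39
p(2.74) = 6.99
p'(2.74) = 1.13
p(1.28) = 5.11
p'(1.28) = 1.45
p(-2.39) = -1.68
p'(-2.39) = 2.26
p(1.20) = 5.00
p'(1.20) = 1.47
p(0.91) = 4.56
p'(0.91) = 1.53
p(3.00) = 7.28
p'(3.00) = 1.07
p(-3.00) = -3.10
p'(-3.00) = 2.39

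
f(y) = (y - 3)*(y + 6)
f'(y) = 2*y + 3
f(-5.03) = -7.79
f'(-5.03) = -7.06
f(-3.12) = -17.63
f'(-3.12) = -3.24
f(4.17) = 11.90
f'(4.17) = 11.34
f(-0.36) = -18.95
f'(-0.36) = 2.28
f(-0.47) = -19.19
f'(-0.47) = 2.06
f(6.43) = 42.63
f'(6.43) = 15.86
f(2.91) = -0.80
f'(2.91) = 8.82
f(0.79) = -15.01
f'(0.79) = 4.58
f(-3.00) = -18.00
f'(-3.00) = -3.00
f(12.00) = 162.00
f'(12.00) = 27.00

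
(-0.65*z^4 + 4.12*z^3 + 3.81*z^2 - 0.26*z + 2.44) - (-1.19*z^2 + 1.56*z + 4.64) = -0.65*z^4 + 4.12*z^3 + 5.0*z^2 - 1.82*z - 2.2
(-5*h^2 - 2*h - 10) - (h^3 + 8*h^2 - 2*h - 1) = -h^3 - 13*h^2 - 9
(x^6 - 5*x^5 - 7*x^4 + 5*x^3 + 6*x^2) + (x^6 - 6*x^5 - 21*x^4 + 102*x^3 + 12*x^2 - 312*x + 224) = 2*x^6 - 11*x^5 - 28*x^4 + 107*x^3 + 18*x^2 - 312*x + 224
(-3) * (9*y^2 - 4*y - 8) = -27*y^2 + 12*y + 24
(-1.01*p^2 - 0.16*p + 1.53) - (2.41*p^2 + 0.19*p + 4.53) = -3.42*p^2 - 0.35*p - 3.0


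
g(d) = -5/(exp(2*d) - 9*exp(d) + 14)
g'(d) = -5*(-2*exp(2*d) + 9*exp(d))/(exp(2*d) - 9*exp(d) + 14)^2 = (10*exp(d) - 45)*exp(d)/(exp(2*d) - 9*exp(d) + 14)^2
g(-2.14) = -0.39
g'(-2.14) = -0.03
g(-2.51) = -0.38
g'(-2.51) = -0.02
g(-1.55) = -0.41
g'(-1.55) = -0.06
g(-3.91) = -0.36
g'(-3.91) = -0.00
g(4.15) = -0.00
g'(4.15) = 0.00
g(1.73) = 1.01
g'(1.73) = 2.63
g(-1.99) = -0.39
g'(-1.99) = -0.04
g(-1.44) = -0.42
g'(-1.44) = -0.07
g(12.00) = 0.00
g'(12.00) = 0.00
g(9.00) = 0.00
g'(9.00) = 0.00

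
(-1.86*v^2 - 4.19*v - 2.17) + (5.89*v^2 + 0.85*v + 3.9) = 4.03*v^2 - 3.34*v + 1.73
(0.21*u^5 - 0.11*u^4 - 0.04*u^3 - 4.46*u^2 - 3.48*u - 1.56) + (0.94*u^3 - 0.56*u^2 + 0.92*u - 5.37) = 0.21*u^5 - 0.11*u^4 + 0.9*u^3 - 5.02*u^2 - 2.56*u - 6.93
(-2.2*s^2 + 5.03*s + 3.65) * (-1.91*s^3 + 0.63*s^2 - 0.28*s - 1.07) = 4.202*s^5 - 10.9933*s^4 - 3.1866*s^3 + 3.2451*s^2 - 6.4041*s - 3.9055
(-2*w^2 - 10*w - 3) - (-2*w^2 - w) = -9*w - 3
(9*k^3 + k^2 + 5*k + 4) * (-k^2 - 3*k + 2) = -9*k^5 - 28*k^4 + 10*k^3 - 17*k^2 - 2*k + 8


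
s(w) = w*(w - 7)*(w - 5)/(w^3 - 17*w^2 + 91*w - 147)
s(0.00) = 0.00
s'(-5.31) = -0.04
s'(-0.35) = -0.20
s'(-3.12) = -0.07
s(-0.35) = 0.08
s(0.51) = -0.14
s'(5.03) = -1.27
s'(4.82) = -1.19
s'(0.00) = -0.24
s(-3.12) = 0.41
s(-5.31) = 0.54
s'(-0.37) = -0.20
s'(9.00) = -0.92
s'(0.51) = -0.33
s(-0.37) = 0.08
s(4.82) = 0.22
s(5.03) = -0.04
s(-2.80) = 0.38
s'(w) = w*(w - 7)*(w - 5)*(-3*w^2 + 34*w - 91)/(w^3 - 17*w^2 + 91*w - 147)^2 + w*(w - 7)/(w^3 - 17*w^2 + 91*w - 147) + w*(w - 5)/(w^3 - 17*w^2 + 91*w - 147) + (w - 7)*(w - 5)/(w^3 - 17*w^2 + 91*w - 147)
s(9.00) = 3.00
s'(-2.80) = -0.08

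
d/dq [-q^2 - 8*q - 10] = -2*q - 8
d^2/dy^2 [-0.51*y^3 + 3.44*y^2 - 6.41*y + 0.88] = 6.88 - 3.06*y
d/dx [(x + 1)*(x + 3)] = 2*x + 4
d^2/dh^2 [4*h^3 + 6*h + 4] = 24*h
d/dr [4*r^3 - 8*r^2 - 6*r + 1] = 12*r^2 - 16*r - 6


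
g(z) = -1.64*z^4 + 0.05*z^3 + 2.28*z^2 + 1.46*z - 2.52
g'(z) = -6.56*z^3 + 0.15*z^2 + 4.56*z + 1.46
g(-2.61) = -67.79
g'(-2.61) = 107.21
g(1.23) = -0.94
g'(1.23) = -4.91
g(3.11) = -127.84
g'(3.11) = -180.23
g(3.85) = -320.57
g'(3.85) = -353.12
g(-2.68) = -75.62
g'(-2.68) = 116.59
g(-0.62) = -2.80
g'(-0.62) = 0.25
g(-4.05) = -415.59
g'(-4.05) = 421.23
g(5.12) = -1055.56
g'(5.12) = -851.73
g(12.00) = -33577.32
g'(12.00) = -11257.90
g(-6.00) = -2065.44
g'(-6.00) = 1396.46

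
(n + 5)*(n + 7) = n^2 + 12*n + 35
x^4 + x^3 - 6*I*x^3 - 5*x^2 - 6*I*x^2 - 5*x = x*(x + 1)*(x - 5*I)*(x - I)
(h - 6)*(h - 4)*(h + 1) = h^3 - 9*h^2 + 14*h + 24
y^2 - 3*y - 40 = (y - 8)*(y + 5)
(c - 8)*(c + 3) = c^2 - 5*c - 24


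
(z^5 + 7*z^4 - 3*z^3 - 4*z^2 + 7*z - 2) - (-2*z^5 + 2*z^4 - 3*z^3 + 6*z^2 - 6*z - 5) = 3*z^5 + 5*z^4 - 10*z^2 + 13*z + 3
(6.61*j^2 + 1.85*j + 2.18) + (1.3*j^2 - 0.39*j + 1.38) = 7.91*j^2 + 1.46*j + 3.56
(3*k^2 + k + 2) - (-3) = 3*k^2 + k + 5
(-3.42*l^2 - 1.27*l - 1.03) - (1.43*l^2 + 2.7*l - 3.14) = -4.85*l^2 - 3.97*l + 2.11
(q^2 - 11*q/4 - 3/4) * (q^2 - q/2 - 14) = q^4 - 13*q^3/4 - 107*q^2/8 + 311*q/8 + 21/2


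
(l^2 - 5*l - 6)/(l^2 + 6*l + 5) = (l - 6)/(l + 5)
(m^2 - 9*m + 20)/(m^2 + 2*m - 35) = (m - 4)/(m + 7)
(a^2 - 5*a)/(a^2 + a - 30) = a/(a + 6)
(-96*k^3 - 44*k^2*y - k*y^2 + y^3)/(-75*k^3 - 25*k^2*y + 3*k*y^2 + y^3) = (-32*k^2 - 4*k*y + y^2)/(-25*k^2 + y^2)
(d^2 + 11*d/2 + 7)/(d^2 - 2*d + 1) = (d^2 + 11*d/2 + 7)/(d^2 - 2*d + 1)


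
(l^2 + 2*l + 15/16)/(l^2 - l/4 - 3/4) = (l + 5/4)/(l - 1)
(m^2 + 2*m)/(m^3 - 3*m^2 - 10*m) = 1/(m - 5)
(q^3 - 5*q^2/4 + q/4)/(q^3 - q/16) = 4*(q - 1)/(4*q + 1)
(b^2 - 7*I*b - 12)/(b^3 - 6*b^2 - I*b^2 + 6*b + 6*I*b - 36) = (b - 4*I)/(b^2 + 2*b*(-3 + I) - 12*I)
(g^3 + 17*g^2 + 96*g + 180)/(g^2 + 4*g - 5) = (g^2 + 12*g + 36)/(g - 1)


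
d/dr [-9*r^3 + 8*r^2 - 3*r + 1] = -27*r^2 + 16*r - 3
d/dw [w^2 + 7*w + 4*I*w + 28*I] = 2*w + 7 + 4*I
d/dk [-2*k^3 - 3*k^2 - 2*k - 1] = -6*k^2 - 6*k - 2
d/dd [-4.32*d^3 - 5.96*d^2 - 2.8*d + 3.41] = -12.96*d^2 - 11.92*d - 2.8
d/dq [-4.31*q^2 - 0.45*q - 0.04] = -8.62*q - 0.45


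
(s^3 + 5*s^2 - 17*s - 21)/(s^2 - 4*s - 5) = (s^2 + 4*s - 21)/(s - 5)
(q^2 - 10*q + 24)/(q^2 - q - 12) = (q - 6)/(q + 3)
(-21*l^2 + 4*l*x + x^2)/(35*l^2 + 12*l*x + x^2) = (-3*l + x)/(5*l + x)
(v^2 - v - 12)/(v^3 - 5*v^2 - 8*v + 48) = 1/(v - 4)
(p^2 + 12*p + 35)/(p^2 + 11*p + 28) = (p + 5)/(p + 4)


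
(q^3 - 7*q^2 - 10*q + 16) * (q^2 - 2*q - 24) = q^5 - 9*q^4 - 20*q^3 + 204*q^2 + 208*q - 384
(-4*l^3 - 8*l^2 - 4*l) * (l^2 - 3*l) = -4*l^5 + 4*l^4 + 20*l^3 + 12*l^2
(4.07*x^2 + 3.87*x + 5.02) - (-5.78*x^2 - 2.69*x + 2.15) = 9.85*x^2 + 6.56*x + 2.87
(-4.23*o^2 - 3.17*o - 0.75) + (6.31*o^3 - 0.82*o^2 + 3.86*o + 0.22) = 6.31*o^3 - 5.05*o^2 + 0.69*o - 0.53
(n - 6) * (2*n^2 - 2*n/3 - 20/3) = 2*n^3 - 38*n^2/3 - 8*n/3 + 40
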